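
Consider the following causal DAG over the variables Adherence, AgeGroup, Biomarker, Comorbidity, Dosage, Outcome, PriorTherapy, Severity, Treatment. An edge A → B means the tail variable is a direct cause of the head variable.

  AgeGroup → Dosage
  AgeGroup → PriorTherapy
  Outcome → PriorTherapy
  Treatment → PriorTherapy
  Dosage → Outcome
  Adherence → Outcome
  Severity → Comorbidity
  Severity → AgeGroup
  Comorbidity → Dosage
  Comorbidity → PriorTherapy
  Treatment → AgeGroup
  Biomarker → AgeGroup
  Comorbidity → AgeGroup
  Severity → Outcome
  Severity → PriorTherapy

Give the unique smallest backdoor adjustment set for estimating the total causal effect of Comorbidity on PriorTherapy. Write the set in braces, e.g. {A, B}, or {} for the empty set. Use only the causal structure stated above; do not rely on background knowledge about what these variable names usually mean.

{Severity}

Variables eligible for adjustment (non-descendants of Comorbidity, excluding Comorbidity and PriorTherapy): {Adherence, Biomarker, Severity, Treatment}.
Backdoor paths from Comorbidity to PriorTherapy:
  P1: Comorbidity <- Severity -> AgeGroup <- Treatment -> PriorTherapy
  P2: Comorbidity <- Severity -> AgeGroup -> Dosage -> Outcome -> PriorTherapy
  P3: Comorbidity <- Severity -> AgeGroup -> PriorTherapy
  P4: Comorbidity <- Severity -> Outcome <- Dosage <- AgeGroup <- Treatment -> PriorTherapy
  P5: Comorbidity <- Severity -> Outcome <- Dosage <- AgeGroup -> PriorTherapy
  P6: Comorbidity <- Severity -> Outcome -> PriorTherapy
  P7: Comorbidity <- Severity -> PriorTherapy
The empty set is not sufficient: P2 (Comorbidity <- Severity -> AgeGroup -> Dosage -> Outcome -> PriorTherapy) has no collider blocking it and no conditioned non-collider, so it is open.
Try {Severity}:
  P1: blocked at fork node Severity ∈ conditioning set.
  P2: blocked at fork node Severity ∈ conditioning set.
  P3: blocked at fork node Severity ∈ conditioning set.
  P4: blocked at fork node Severity ∈ conditioning set.
  P5: blocked at fork node Severity ∈ conditioning set.
  P6: blocked at fork node Severity ∈ conditioning set.
  P7: blocked at fork node Severity ∈ conditioning set.
{Severity} contains no descendant of Comorbidity and blocks every backdoor path.
No other singleton works — e.g. {Biomarker} leaves P2 open — so {Severity} is the unique smallest valid adjustment set.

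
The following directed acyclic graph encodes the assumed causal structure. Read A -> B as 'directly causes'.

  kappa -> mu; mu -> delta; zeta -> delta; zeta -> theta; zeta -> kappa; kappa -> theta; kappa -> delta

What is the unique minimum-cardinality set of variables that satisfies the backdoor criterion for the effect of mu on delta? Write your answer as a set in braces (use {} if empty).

Variables eligible for adjustment (non-descendants of mu, excluding mu and delta): {kappa, theta, zeta}.
Backdoor paths from mu to delta:
  P1: mu <- kappa <- zeta -> delta
  P2: mu <- kappa -> theta <- zeta -> delta
  P3: mu <- kappa -> delta
The empty set is not sufficient: P1 (mu <- kappa <- zeta -> delta) has no collider blocking it and no conditioned non-collider, so it is open.
Try {kappa}:
  P1: blocked at chain node kappa ∈ conditioning set.
  P2: blocked at fork node kappa ∈ conditioning set.
  P3: blocked at fork node kappa ∈ conditioning set.
{kappa} contains no descendant of mu and blocks every backdoor path.
No other singleton works — e.g. {zeta} leaves P3 open — so {kappa} is the unique smallest valid adjustment set.

{kappa}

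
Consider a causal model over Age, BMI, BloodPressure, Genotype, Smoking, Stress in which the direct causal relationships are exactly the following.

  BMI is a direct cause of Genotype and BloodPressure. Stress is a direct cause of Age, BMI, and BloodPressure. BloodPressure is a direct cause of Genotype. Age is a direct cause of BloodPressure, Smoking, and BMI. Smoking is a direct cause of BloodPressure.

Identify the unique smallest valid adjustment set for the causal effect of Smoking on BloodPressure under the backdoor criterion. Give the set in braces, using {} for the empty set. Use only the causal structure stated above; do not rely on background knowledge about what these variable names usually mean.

Variables eligible for adjustment (non-descendants of Smoking, excluding Smoking and BloodPressure): {Age, BMI, Stress}.
Backdoor paths from Smoking to BloodPressure:
  P1: Smoking <- Age <- Stress -> BMI -> BloodPressure
  P2: Smoking <- Age <- Stress -> BMI -> Genotype <- BloodPressure
  P3: Smoking <- Age <- Stress -> BloodPressure
  P4: Smoking <- Age -> BMI <- Stress -> BloodPressure
  P5: Smoking <- Age -> BMI -> BloodPressure
  P6: Smoking <- Age -> BMI -> Genotype <- BloodPressure
  P7: Smoking <- Age -> BloodPressure
The empty set is not sufficient: P1 (Smoking <- Age <- Stress -> BMI -> BloodPressure) has no collider blocking it and no conditioned non-collider, so it is open.
Try {Age}:
  P1: blocked at chain node Age ∈ conditioning set.
  P2: blocked at chain node Age ∈ conditioning set.
  P3: blocked at chain node Age ∈ conditioning set.
  P4: blocked at fork node Age ∈ conditioning set.
  P5: blocked at fork node Age ∈ conditioning set.
  P6: blocked at fork node Age ∈ conditioning set.
  P7: blocked at fork node Age ∈ conditioning set.
{Age} contains no descendant of Smoking and blocks every backdoor path.
No other singleton works — e.g. {Stress} leaves P5 open — so {Age} is the unique smallest valid adjustment set.

{Age}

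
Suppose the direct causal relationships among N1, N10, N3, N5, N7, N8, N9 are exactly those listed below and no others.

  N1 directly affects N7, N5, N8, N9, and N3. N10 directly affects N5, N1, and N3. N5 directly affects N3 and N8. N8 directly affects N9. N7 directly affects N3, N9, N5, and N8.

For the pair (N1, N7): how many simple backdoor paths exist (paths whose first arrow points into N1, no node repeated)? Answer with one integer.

8

A backdoor path from N1 to N7 is any simple undirected path whose first edge points into N1 (i.e. leaves N1 via a parent).
Parents of N1: {N10}.
Enumerating:
  P1: N1 <- N10 -> N5 <- N7
  P2: N1 <- N10 -> N5 -> N3 <- N7
  P3: N1 <- N10 -> N5 -> N8 <- N7
  P4: N1 <- N10 -> N5 -> N8 -> N9 <- N7
  P5: N1 <- N10 -> N3 <- N7
  P6: N1 <- N10 -> N3 <- N5 <- N7
  P7: N1 <- N10 -> N3 <- N5 -> N8 <- N7
  P8: N1 <- N10 -> N3 <- N5 -> N8 -> N9 <- N7
That exhausts the simple backdoor paths. Count: 8.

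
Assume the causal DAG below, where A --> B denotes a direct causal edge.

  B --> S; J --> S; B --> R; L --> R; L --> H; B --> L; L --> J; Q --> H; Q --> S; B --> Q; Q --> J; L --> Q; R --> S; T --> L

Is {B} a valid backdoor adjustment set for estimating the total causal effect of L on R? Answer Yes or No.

Yes

Backdoor paths from L to R (paths whose first edge points into L):
  P1: L <- B -> Q -> J -> S <- R
  P2: L <- B -> Q -> S <- R
  P3: L <- B -> R
  P4: L <- B -> S <- R
Condition 1 (no descendant of L in the set): holds — descendants of L are {H, J, Q, R, S}; none are in {B}.
Condition 2 (every backdoor path blocked by {B}):
  P1: blocked at fork node B ∈ conditioning set.
  P2: blocked at fork node B ∈ conditioning set.
  P3: blocked at fork node B ∈ conditioning set.
  P4: blocked at fork node B ∈ conditioning set.
{B} satisfies the backdoor criterion.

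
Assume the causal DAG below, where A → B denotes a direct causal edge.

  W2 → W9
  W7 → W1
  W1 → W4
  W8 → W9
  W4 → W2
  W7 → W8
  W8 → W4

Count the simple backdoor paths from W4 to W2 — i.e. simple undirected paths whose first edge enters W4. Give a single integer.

2

A backdoor path from W4 to W2 is any simple undirected path whose first edge points into W4 (i.e. leaves W4 via a parent).
Parents of W4: {W1, W8}.
Enumerating:
  P1: W4 <- W1 <- W7 -> W8 -> W9 <- W2
  P2: W4 <- W8 -> W9 <- W2
That exhausts the simple backdoor paths. Count: 2.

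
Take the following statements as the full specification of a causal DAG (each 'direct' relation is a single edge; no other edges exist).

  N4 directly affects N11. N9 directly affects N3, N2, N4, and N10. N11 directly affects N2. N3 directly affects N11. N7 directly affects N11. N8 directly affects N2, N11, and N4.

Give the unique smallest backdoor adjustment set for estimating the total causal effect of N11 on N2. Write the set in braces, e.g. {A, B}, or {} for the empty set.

Variables eligible for adjustment (non-descendants of N11, excluding N11 and N2): {N10, N3, N4, N7, N8, N9}.
Backdoor paths from N11 to N2:
  P1: N11 <- N3 <- N9 -> N4 <- N8 -> N2
  P2: N11 <- N3 <- N9 -> N2
  P3: N11 <- N8 -> N4 <- N9 -> N2
  P4: N11 <- N8 -> N2
  P5: N11 <- N4 <- N9 -> N2
  P6: N11 <- N4 <- N8 -> N2
The empty set is not sufficient: P2 (N11 <- N3 <- N9 -> N2) has no collider blocking it and no conditioned non-collider, so it is open.
Try {N8, N9}:
  P1: blocked at fork node N9 ∈ conditioning set.
  P2: blocked at fork node N9 ∈ conditioning set.
  P3: blocked at fork node N8 ∈ conditioning set.
  P4: blocked at fork node N8 ∈ conditioning set.
  P5: blocked at fork node N9 ∈ conditioning set.
  P6: blocked at fork node N8 ∈ conditioning set.
{N8, N9} contains no descendant of N11 and blocks every backdoor path.
Every element of {N8, N9} is needed (dropping N8 leaves P4 open; dropping N9 leaves P2 open), so no proper subset is valid.
Among all size-2 subsets of the eligible variables, only {N8, N9} blocks every backdoor path, so it is the unique smallest valid adjustment set.

{N8, N9}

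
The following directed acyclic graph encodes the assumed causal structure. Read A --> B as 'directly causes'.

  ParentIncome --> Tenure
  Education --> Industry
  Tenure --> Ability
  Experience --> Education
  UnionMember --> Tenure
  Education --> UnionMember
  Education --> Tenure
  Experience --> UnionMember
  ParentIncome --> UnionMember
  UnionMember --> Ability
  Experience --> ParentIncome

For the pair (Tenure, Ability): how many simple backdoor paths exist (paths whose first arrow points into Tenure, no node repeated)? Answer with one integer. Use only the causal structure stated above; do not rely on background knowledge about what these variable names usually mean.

7

A backdoor path from Tenure to Ability is any simple undirected path whose first edge points into Tenure (i.e. leaves Tenure via a parent).
Parents of Tenure: {Education, ParentIncome, UnionMember}.
Enumerating:
  P1: Tenure <- ParentIncome <- Experience -> Education -> UnionMember -> Ability
  P2: Tenure <- ParentIncome <- Experience -> UnionMember -> Ability
  P3: Tenure <- ParentIncome -> UnionMember -> Ability
  P4: Tenure <- Education <- Experience -> ParentIncome -> UnionMember -> Ability
  P5: Tenure <- Education <- Experience -> UnionMember -> Ability
  P6: Tenure <- Education -> UnionMember -> Ability
  P7: Tenure <- UnionMember -> Ability
That exhausts the simple backdoor paths. Count: 7.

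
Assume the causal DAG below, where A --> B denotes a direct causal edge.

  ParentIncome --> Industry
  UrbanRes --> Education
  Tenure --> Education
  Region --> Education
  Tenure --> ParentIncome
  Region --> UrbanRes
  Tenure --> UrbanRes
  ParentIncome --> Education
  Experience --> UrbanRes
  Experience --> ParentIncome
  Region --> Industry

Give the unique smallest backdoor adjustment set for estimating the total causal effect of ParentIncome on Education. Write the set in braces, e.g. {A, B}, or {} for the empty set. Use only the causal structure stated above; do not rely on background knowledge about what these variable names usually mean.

{Experience, Tenure}

Variables eligible for adjustment (non-descendants of ParentIncome, excluding ParentIncome and Education): {Experience, Region, Tenure, UrbanRes}.
Backdoor paths from ParentIncome to Education:
  P1: ParentIncome <- Tenure -> UrbanRes <- Region -> Education
  P2: ParentIncome <- Tenure -> UrbanRes -> Education
  P3: ParentIncome <- Tenure -> Education
  P4: ParentIncome <- Experience -> UrbanRes <- Region -> Education
  P5: ParentIncome <- Experience -> UrbanRes <- Tenure -> Education
  P6: ParentIncome <- Experience -> UrbanRes -> Education
The empty set is not sufficient: P2 (ParentIncome <- Tenure -> UrbanRes -> Education) has no collider blocking it and no conditioned non-collider, so it is open.
Try {Experience, Tenure}:
  P1: blocked at fork node Tenure ∈ conditioning set.
  P2: blocked at fork node Tenure ∈ conditioning set.
  P3: blocked at fork node Tenure ∈ conditioning set.
  P4: blocked at fork node Experience ∈ conditioning set.
  P5: blocked at fork node Experience ∈ conditioning set.
  P6: blocked at fork node Experience ∈ conditioning set.
{Experience, Tenure} contains no descendant of ParentIncome and blocks every backdoor path.
Every element of {Experience, Tenure} is needed (dropping Experience leaves P6 open; dropping Tenure leaves P2 open), so no proper subset is valid.
Among all size-2 subsets of the eligible variables, only {Experience, Tenure} blocks every backdoor path, so it is the unique smallest valid adjustment set.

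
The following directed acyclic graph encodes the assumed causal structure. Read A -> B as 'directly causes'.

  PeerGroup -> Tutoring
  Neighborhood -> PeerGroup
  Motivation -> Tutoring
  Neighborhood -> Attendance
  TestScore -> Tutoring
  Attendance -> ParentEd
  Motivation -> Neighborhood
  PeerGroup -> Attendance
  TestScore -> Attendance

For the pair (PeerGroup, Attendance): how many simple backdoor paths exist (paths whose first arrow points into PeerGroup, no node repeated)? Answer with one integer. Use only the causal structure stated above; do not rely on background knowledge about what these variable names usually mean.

A backdoor path from PeerGroup to Attendance is any simple undirected path whose first edge points into PeerGroup (i.e. leaves PeerGroup via a parent).
Parents of PeerGroup: {Neighborhood}.
Enumerating:
  P1: PeerGroup <- Neighborhood <- Motivation -> Tutoring <- TestScore -> Attendance
  P2: PeerGroup <- Neighborhood -> Attendance
That exhausts the simple backdoor paths. Count: 2.

2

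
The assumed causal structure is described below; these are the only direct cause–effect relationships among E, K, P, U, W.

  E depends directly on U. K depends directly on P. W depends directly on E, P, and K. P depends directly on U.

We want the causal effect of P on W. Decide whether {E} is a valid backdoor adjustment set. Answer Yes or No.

Yes

Backdoor paths from P to W (paths whose first edge points into P):
  P1: P <- U -> E -> W
Condition 1 (no descendant of P in the set): holds — descendants of P are {K, W}; none are in {E}.
Condition 2 (every backdoor path blocked by {E}):
  P1: blocked at chain node E ∈ conditioning set.
{E} satisfies the backdoor criterion.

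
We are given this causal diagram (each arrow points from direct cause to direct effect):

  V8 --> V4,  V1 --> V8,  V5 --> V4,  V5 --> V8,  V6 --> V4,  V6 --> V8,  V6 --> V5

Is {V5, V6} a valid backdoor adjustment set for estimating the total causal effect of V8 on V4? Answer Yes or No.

Backdoor paths from V8 to V4 (paths whose first edge points into V8):
  P1: V8 <- V6 -> V5 -> V4
  P2: V8 <- V6 -> V4
  P3: V8 <- V5 <- V6 -> V4
  P4: V8 <- V5 -> V4
Condition 1 (no descendant of V8 in the set): holds — descendants of V8 are {V4}; none are in {V5, V6}.
Condition 2 (every backdoor path blocked by {V5, V6}):
  P1: blocked at fork node V6 ∈ conditioning set.
  P2: blocked at fork node V6 ∈ conditioning set.
  P3: blocked at chain node V5 ∈ conditioning set.
  P4: blocked at fork node V5 ∈ conditioning set.
{V5, V6} satisfies the backdoor criterion.

Yes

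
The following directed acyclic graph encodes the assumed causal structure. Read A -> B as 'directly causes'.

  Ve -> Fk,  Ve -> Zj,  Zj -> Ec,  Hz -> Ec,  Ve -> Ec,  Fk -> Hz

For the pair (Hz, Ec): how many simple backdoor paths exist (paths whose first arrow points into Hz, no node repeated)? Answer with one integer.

2

A backdoor path from Hz to Ec is any simple undirected path whose first edge points into Hz (i.e. leaves Hz via a parent).
Parents of Hz: {Fk}.
Enumerating:
  P1: Hz <- Fk <- Ve -> Zj -> Ec
  P2: Hz <- Fk <- Ve -> Ec
That exhausts the simple backdoor paths. Count: 2.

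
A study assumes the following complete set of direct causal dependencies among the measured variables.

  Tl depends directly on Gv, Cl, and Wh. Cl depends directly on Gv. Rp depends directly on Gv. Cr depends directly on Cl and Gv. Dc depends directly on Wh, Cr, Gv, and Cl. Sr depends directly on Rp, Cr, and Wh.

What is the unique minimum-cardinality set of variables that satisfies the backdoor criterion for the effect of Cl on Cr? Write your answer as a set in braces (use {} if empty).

{Gv}

Variables eligible for adjustment (non-descendants of Cl, excluding Cl and Cr): {Gv, Rp, Wh}.
Backdoor paths from Cl to Cr:
  P1: Cl <- Gv -> Rp -> Sr <- Cr
  P2: Cl <- Gv -> Rp -> Sr <- Wh -> Dc <- Cr
  P3: Cl <- Gv -> Cr
  P4: Cl <- Gv -> Dc <- Cr
  P5: Cl <- Gv -> Dc <- Wh -> Sr <- Cr
  P6: Cl <- Gv -> Tl <- Wh -> Dc <- Cr
  P7: Cl <- Gv -> Tl <- Wh -> Sr <- Cr
The empty set is not sufficient: P3 (Cl <- Gv -> Cr) has no collider blocking it and no conditioned non-collider, so it is open.
Try {Gv}:
  P1: blocked at fork node Gv ∈ conditioning set.
  P2: blocked at fork node Gv ∈ conditioning set.
  P3: blocked at fork node Gv ∈ conditioning set.
  P4: blocked at fork node Gv ∈ conditioning set.
  P5: blocked at fork node Gv ∈ conditioning set.
  P6: blocked at fork node Gv ∈ conditioning set.
  P7: blocked at fork node Gv ∈ conditioning set.
{Gv} contains no descendant of Cl and blocks every backdoor path.
No other singleton works — e.g. {Rp} leaves P3 open — so {Gv} is the unique smallest valid adjustment set.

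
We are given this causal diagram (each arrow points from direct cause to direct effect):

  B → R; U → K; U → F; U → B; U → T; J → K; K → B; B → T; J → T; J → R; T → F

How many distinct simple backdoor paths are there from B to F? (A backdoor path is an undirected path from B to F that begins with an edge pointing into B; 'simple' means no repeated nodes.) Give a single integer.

7

A backdoor path from B to F is any simple undirected path whose first edge points into B (i.e. leaves B via a parent).
Parents of B: {K, U}.
Enumerating:
  P1: B <- U -> K <- J -> T -> F
  P2: B <- U -> T -> F
  P3: B <- U -> F
  P4: B <- K <- U -> T -> F
  P5: B <- K <- U -> F
  P6: B <- K <- J -> T <- U -> F
  P7: B <- K <- J -> T -> F
That exhausts the simple backdoor paths. Count: 7.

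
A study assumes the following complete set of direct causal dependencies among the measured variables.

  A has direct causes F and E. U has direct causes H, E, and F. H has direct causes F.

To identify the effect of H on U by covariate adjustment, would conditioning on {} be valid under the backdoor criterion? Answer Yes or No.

No

Backdoor paths from H to U (paths whose first edge points into H):
  P1: H <- F -> U
  P2: H <- F -> A <- E -> U
Condition 1 (no descendant of H in the set): holds — descendants of H are {U}; none are in {}.
Condition 2 (every backdoor path blocked by {}):
  P1: open — no interior node is in the conditioning set.
  P2: blocked at collider A (neither it nor any descendant is in the conditioning set).
{} does not satisfy the backdoor criterion.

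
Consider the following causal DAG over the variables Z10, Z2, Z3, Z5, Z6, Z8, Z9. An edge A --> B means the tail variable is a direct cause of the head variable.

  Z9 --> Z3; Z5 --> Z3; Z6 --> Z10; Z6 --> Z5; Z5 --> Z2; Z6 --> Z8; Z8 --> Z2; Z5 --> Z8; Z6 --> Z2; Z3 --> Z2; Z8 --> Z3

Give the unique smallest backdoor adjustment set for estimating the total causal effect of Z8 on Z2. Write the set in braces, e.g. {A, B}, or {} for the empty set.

Variables eligible for adjustment (non-descendants of Z8, excluding Z8 and Z2): {Z10, Z5, Z6, Z9}.
Backdoor paths from Z8 to Z2:
  P1: Z8 <- Z6 -> Z5 -> Z3 -> Z2
  P2: Z8 <- Z6 -> Z5 -> Z2
  P3: Z8 <- Z6 -> Z2
  P4: Z8 <- Z5 <- Z6 -> Z2
  P5: Z8 <- Z5 -> Z3 -> Z2
  P6: Z8 <- Z5 -> Z2
The empty set is not sufficient: P1 (Z8 <- Z6 -> Z5 -> Z3 -> Z2) has no collider blocking it and no conditioned non-collider, so it is open.
Try {Z5, Z6}:
  P1: blocked at fork node Z6 ∈ conditioning set.
  P2: blocked at fork node Z6 ∈ conditioning set.
  P3: blocked at fork node Z6 ∈ conditioning set.
  P4: blocked at chain node Z5 ∈ conditioning set.
  P5: blocked at fork node Z5 ∈ conditioning set.
  P6: blocked at fork node Z5 ∈ conditioning set.
{Z5, Z6} contains no descendant of Z8 and blocks every backdoor path.
Every element of {Z5, Z6} is needed (dropping Z5 leaves P5 open; dropping Z6 leaves P3 open), so no proper subset is valid.
Among all size-2 subsets of the eligible variables, only {Z5, Z6} blocks every backdoor path, so it is the unique smallest valid adjustment set.

{Z5, Z6}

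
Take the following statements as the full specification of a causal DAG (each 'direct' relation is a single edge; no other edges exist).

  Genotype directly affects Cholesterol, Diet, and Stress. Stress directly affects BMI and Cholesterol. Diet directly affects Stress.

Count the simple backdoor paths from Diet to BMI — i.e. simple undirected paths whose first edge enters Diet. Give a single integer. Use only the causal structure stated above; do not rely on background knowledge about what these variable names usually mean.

2

A backdoor path from Diet to BMI is any simple undirected path whose first edge points into Diet (i.e. leaves Diet via a parent).
Parents of Diet: {Genotype}.
Enumerating:
  P1: Diet <- Genotype -> Stress -> BMI
  P2: Diet <- Genotype -> Cholesterol <- Stress -> BMI
That exhausts the simple backdoor paths. Count: 2.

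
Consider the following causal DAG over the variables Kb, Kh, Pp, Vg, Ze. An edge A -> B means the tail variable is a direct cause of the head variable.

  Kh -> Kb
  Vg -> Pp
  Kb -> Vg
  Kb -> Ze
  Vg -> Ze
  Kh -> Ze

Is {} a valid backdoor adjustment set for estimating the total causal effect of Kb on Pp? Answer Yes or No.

Backdoor paths from Kb to Pp (paths whose first edge points into Kb):
  P1: Kb <- Kh -> Ze <- Vg -> Pp
Condition 1 (no descendant of Kb in the set): holds — descendants of Kb are {Pp, Vg, Ze}; none are in {}.
Condition 2 (every backdoor path blocked by {}):
  P1: blocked at collider Ze (neither it nor any descendant is in the conditioning set).
{} satisfies the backdoor criterion.

Yes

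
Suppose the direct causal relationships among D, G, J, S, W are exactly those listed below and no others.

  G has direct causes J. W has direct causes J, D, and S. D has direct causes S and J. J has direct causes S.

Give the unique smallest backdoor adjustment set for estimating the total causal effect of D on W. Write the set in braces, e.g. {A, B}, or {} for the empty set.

Variables eligible for adjustment (non-descendants of D, excluding D and W): {G, J, S}.
Backdoor paths from D to W:
  P1: D <- S -> J -> W
  P2: D <- S -> W
  P3: D <- J <- S -> W
  P4: D <- J -> W
The empty set is not sufficient: P1 (D <- S -> J -> W) has no collider blocking it and no conditioned non-collider, so it is open.
Try {J, S}:
  P1: blocked at fork node S ∈ conditioning set.
  P2: blocked at fork node S ∈ conditioning set.
  P3: blocked at chain node J ∈ conditioning set.
  P4: blocked at fork node J ∈ conditioning set.
{J, S} contains no descendant of D and blocks every backdoor path.
Every element of {J, S} is needed (dropping J leaves P4 open; dropping S leaves P2 open), so no proper subset is valid.
Among all size-2 subsets of the eligible variables, only {J, S} blocks every backdoor path, so it is the unique smallest valid adjustment set.

{J, S}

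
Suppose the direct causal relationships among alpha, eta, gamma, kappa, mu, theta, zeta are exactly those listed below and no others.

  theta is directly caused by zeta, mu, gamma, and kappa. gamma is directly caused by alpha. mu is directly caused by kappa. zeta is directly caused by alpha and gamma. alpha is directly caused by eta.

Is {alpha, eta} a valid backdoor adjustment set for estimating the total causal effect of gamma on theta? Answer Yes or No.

Backdoor paths from gamma to theta (paths whose first edge points into gamma):
  P1: gamma <- alpha -> zeta -> theta
Condition 1 (no descendant of gamma in the set): holds — descendants of gamma are {theta, zeta}; none are in {alpha, eta}.
Condition 2 (every backdoor path blocked by {alpha, eta}):
  P1: blocked at fork node alpha ∈ conditioning set.
{alpha, eta} satisfies the backdoor criterion.

Yes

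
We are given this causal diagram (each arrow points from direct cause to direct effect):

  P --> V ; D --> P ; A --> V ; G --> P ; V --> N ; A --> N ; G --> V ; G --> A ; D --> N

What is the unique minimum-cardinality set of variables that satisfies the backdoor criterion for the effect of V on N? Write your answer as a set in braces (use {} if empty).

{A, D}

Variables eligible for adjustment (non-descendants of V, excluding V and N): {A, D, G, P}.
Backdoor paths from V to N:
  P1: V <- G -> A -> N
  P2: V <- G -> P <- D -> N
  P3: V <- A <- G -> P <- D -> N
  P4: V <- A -> N
  P5: V <- P <- G -> A -> N
  P6: V <- P <- D -> N
The empty set is not sufficient: P1 (V <- G -> A -> N) has no collider blocking it and no conditioned non-collider, so it is open.
Try {A, D}:
  P1: blocked at chain node A ∈ conditioning set.
  P2: blocked at collider P (neither it nor any descendant is in the conditioning set).
  P3: blocked at chain node A ∈ conditioning set.
  P4: blocked at fork node A ∈ conditioning set.
  P5: blocked at chain node A ∈ conditioning set.
  P6: blocked at fork node D ∈ conditioning set.
{A, D} contains no descendant of V and blocks every backdoor path.
Every element of {A, D} is needed (dropping A leaves P1 open; dropping D leaves P6 open), so no proper subset is valid.
Among all size-2 subsets of the eligible variables, only {A, D} blocks every backdoor path, so it is the unique smallest valid adjustment set.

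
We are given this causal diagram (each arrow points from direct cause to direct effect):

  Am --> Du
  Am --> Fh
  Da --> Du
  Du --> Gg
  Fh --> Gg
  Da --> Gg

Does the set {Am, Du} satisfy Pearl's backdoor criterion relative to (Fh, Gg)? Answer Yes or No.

Backdoor paths from Fh to Gg (paths whose first edge points into Fh):
  P1: Fh <- Am -> Du <- Da -> Gg
  P2: Fh <- Am -> Du -> Gg
Condition 1 (no descendant of Fh in the set): holds — descendants of Fh are {Gg}; none are in {Am, Du}.
Condition 2 (every backdoor path blocked by {Am, Du}):
  P1: blocked at fork node Am ∈ conditioning set.
  P2: blocked at fork node Am ∈ conditioning set.
{Am, Du} satisfies the backdoor criterion.

Yes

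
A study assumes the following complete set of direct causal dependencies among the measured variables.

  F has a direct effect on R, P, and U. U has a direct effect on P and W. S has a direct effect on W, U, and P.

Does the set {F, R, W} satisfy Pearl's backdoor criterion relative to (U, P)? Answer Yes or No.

No

Backdoor paths from U to P (paths whose first edge points into U):
  P1: U <- F -> P
  P2: U <- S -> P
Condition 1 (no descendant of U in the set): FAILS — W is a descendant of U.
Condition 2 (every backdoor path blocked by {F, R, W}):
  P1: blocked at fork node F ∈ conditioning set.
  P2: open — no interior node is in the conditioning set.
{F, R, W} does not satisfy the backdoor criterion.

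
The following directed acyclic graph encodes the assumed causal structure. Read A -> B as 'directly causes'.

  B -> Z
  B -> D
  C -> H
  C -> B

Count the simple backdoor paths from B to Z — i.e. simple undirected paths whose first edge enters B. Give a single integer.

0

A backdoor path from B to Z is any simple undirected path whose first edge points into B (i.e. leaves B via a parent).
Parents of B: {C}.
No simple path from any parent of B reaches Z without revisiting B, so there are no backdoor paths.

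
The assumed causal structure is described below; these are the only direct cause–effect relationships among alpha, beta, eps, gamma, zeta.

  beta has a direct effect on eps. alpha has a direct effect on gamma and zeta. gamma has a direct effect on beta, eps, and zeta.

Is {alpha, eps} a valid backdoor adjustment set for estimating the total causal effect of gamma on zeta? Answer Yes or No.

Backdoor paths from gamma to zeta (paths whose first edge points into gamma):
  P1: gamma <- alpha -> zeta
Condition 1 (no descendant of gamma in the set): FAILS — eps is a descendant of gamma.
Condition 2 (every backdoor path blocked by {alpha, eps}):
  P1: blocked at fork node alpha ∈ conditioning set.
{alpha, eps} does not satisfy the backdoor criterion.

No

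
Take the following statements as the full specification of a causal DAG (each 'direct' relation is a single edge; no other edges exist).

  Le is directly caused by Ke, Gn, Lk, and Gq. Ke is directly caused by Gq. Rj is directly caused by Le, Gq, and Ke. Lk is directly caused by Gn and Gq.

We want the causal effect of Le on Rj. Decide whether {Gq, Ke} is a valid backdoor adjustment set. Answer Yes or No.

Yes

Backdoor paths from Le to Rj (paths whose first edge points into Le):
  P1: Le <- Gn -> Lk <- Gq -> Ke -> Rj
  P2: Le <- Gn -> Lk <- Gq -> Rj
  P3: Le <- Gq -> Ke -> Rj
  P4: Le <- Gq -> Rj
  P5: Le <- Lk <- Gq -> Ke -> Rj
  P6: Le <- Lk <- Gq -> Rj
  P7: Le <- Ke <- Gq -> Rj
  P8: Le <- Ke -> Rj
Condition 1 (no descendant of Le in the set): holds — descendants of Le are {Rj}; none are in {Gq, Ke}.
Condition 2 (every backdoor path blocked by {Gq, Ke}):
  P1: blocked at collider Lk (neither it nor any descendant is in the conditioning set).
  P2: blocked at collider Lk (neither it nor any descendant is in the conditioning set).
  P3: blocked at fork node Gq ∈ conditioning set.
  P4: blocked at fork node Gq ∈ conditioning set.
  P5: blocked at fork node Gq ∈ conditioning set.
  P6: blocked at fork node Gq ∈ conditioning set.
  P7: blocked at chain node Ke ∈ conditioning set.
  P8: blocked at fork node Ke ∈ conditioning set.
{Gq, Ke} satisfies the backdoor criterion.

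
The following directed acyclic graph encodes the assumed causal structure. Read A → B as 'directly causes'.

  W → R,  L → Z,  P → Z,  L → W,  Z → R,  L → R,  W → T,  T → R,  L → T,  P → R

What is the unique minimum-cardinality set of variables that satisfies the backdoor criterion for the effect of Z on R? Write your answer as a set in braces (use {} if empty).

Variables eligible for adjustment (non-descendants of Z, excluding Z and R): {L, P, T, W}.
Backdoor paths from Z to R:
  P1: Z <- L -> W -> T -> R
  P2: Z <- L -> W -> R
  P3: Z <- L -> T <- W -> R
  P4: Z <- L -> T -> R
  P5: Z <- L -> R
  P6: Z <- P -> R
The empty set is not sufficient: P1 (Z <- L -> W -> T -> R) has no collider blocking it and no conditioned non-collider, so it is open.
Try {L, P}:
  P1: blocked at fork node L ∈ conditioning set.
  P2: blocked at fork node L ∈ conditioning set.
  P3: blocked at fork node L ∈ conditioning set.
  P4: blocked at fork node L ∈ conditioning set.
  P5: blocked at fork node L ∈ conditioning set.
  P6: blocked at fork node P ∈ conditioning set.
{L, P} contains no descendant of Z and blocks every backdoor path.
Every element of {L, P} is needed (dropping L leaves P1 open; dropping P leaves P6 open), so no proper subset is valid.
Among all size-2 subsets of the eligible variables, only {L, P} blocks every backdoor path, so it is the unique smallest valid adjustment set.

{L, P}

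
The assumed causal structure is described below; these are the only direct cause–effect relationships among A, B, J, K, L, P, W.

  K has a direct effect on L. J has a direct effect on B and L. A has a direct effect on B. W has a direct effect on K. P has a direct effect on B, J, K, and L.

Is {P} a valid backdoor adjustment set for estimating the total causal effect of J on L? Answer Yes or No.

Backdoor paths from J to L (paths whose first edge points into J):
  P1: J <- P -> K -> L
  P2: J <- P -> L
Condition 1 (no descendant of J in the set): holds — descendants of J are {B, L}; none are in {P}.
Condition 2 (every backdoor path blocked by {P}):
  P1: blocked at fork node P ∈ conditioning set.
  P2: blocked at fork node P ∈ conditioning set.
{P} satisfies the backdoor criterion.

Yes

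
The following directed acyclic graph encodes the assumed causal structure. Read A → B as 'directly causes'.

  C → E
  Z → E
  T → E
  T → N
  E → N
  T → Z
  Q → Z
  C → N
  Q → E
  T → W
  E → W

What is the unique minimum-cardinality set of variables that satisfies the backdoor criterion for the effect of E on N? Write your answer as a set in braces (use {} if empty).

{C, T}

Variables eligible for adjustment (non-descendants of E, excluding E and N): {C, Q, T, Z}.
Backdoor paths from E to N:
  P1: E <- T -> N
  P2: E <- C -> N
  P3: E <- Q -> Z <- T -> N
  P4: E <- Z <- T -> N
The empty set is not sufficient: P1 (E <- T -> N) has no collider blocking it and no conditioned non-collider, so it is open.
Try {C, T}:
  P1: blocked at fork node T ∈ conditioning set.
  P2: blocked at fork node C ∈ conditioning set.
  P3: blocked at collider Z (neither it nor any descendant is in the conditioning set).
  P4: blocked at fork node T ∈ conditioning set.
{C, T} contains no descendant of E and blocks every backdoor path.
Every element of {C, T} is needed (dropping C leaves P2 open; dropping T leaves P1 open), so no proper subset is valid.
Among all size-2 subsets of the eligible variables, only {C, T} blocks every backdoor path, so it is the unique smallest valid adjustment set.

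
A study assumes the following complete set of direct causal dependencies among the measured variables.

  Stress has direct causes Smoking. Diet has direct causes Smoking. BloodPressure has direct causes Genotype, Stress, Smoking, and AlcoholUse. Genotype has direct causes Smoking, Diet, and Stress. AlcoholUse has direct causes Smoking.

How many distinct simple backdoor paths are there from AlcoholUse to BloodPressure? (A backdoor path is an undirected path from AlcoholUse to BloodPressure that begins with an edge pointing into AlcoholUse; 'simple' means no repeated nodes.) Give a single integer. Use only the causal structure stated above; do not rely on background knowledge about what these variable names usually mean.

7

A backdoor path from AlcoholUse to BloodPressure is any simple undirected path whose first edge points into AlcoholUse (i.e. leaves AlcoholUse via a parent).
Parents of AlcoholUse: {Smoking}.
Enumerating:
  P1: AlcoholUse <- Smoking -> Stress -> Genotype -> BloodPressure
  P2: AlcoholUse <- Smoking -> Stress -> BloodPressure
  P3: AlcoholUse <- Smoking -> Diet -> Genotype <- Stress -> BloodPressure
  P4: AlcoholUse <- Smoking -> Diet -> Genotype -> BloodPressure
  P5: AlcoholUse <- Smoking -> Genotype <- Stress -> BloodPressure
  P6: AlcoholUse <- Smoking -> Genotype -> BloodPressure
  P7: AlcoholUse <- Smoking -> BloodPressure
That exhausts the simple backdoor paths. Count: 7.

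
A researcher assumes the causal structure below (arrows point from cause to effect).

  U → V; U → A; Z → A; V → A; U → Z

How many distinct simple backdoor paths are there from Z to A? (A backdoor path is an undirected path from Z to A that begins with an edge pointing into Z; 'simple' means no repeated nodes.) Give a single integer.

2

A backdoor path from Z to A is any simple undirected path whose first edge points into Z (i.e. leaves Z via a parent).
Parents of Z: {U}.
Enumerating:
  P1: Z <- U -> V -> A
  P2: Z <- U -> A
That exhausts the simple backdoor paths. Count: 2.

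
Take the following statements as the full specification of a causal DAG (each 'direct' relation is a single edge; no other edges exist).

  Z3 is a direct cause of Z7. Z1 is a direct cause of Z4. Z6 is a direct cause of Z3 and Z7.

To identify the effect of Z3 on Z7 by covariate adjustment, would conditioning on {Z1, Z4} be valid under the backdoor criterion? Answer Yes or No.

No

Backdoor paths from Z3 to Z7 (paths whose first edge points into Z3):
  P1: Z3 <- Z6 -> Z7
Condition 1 (no descendant of Z3 in the set): holds — descendants of Z3 are {Z7}; none are in {Z1, Z4}.
Condition 2 (every backdoor path blocked by {Z1, Z4}):
  P1: open — no interior node is in the conditioning set.
{Z1, Z4} does not satisfy the backdoor criterion.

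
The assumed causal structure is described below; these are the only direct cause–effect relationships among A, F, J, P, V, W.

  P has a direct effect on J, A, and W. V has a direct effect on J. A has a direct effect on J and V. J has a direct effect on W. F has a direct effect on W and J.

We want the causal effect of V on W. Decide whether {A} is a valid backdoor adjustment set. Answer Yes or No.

Yes

Backdoor paths from V to W (paths whose first edge points into V):
  P1: V <- A <- P -> J <- F -> W
  P2: V <- A <- P -> J -> W
  P3: V <- A <- P -> W
  P4: V <- A -> J <- F -> W
  P5: V <- A -> J <- P -> W
  P6: V <- A -> J -> W
Condition 1 (no descendant of V in the set): holds — descendants of V are {J, W}; none are in {A}.
Condition 2 (every backdoor path blocked by {A}):
  P1: blocked at chain node A ∈ conditioning set.
  P2: blocked at chain node A ∈ conditioning set.
  P3: blocked at chain node A ∈ conditioning set.
  P4: blocked at fork node A ∈ conditioning set.
  P5: blocked at fork node A ∈ conditioning set.
  P6: blocked at fork node A ∈ conditioning set.
{A} satisfies the backdoor criterion.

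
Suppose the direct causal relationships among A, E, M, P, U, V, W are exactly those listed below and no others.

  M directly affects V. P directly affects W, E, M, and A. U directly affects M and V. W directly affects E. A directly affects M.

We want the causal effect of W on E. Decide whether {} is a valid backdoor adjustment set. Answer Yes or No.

Backdoor paths from W to E (paths whose first edge points into W):
  P1: W <- P -> E
Condition 1 (no descendant of W in the set): holds — descendants of W are {E}; none are in {}.
Condition 2 (every backdoor path blocked by {}):
  P1: open — no interior node is in the conditioning set.
{} does not satisfy the backdoor criterion.

No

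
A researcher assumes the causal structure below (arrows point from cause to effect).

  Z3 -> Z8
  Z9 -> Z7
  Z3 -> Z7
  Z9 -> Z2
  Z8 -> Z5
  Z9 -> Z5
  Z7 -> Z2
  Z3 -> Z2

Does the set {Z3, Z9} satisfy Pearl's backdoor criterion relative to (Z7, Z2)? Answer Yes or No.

Backdoor paths from Z7 to Z2 (paths whose first edge points into Z7):
  P1: Z7 <- Z9 -> Z2
  P2: Z7 <- Z9 -> Z5 <- Z8 <- Z3 -> Z2
  P3: Z7 <- Z3 -> Z8 -> Z5 <- Z9 -> Z2
  P4: Z7 <- Z3 -> Z2
Condition 1 (no descendant of Z7 in the set): holds — descendants of Z7 are {Z2}; none are in {Z3, Z9}.
Condition 2 (every backdoor path blocked by {Z3, Z9}):
  P1: blocked at fork node Z9 ∈ conditioning set.
  P2: blocked at fork node Z9 ∈ conditioning set.
  P3: blocked at fork node Z3 ∈ conditioning set.
  P4: blocked at fork node Z3 ∈ conditioning set.
{Z3, Z9} satisfies the backdoor criterion.

Yes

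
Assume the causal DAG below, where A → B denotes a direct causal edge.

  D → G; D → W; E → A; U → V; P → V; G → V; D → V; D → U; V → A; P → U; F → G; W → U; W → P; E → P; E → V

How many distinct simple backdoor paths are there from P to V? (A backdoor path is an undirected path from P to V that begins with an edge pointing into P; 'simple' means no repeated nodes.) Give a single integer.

A backdoor path from P to V is any simple undirected path whose first edge points into P (i.e. leaves P via a parent).
Parents of P: {E, W}.
Enumerating:
  P1: P <- E -> V
  P2: P <- E -> A <- V
  P3: P <- W <- D -> G -> V
  P4: P <- W <- D -> U -> V
  P5: P <- W <- D -> V
  P6: P <- W -> U <- D -> G -> V
  P7: P <- W -> U <- D -> V
  P8: P <- W -> U -> V
That exhausts the simple backdoor paths. Count: 8.

8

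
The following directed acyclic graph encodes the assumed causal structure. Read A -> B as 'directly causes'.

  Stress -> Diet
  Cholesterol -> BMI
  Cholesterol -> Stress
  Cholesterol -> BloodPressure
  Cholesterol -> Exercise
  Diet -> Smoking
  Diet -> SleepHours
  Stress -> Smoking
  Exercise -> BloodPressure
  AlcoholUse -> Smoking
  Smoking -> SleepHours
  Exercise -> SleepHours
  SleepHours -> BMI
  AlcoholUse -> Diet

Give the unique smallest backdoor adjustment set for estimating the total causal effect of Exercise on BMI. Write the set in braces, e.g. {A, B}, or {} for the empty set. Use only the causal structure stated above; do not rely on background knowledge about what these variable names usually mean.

{Cholesterol}

Variables eligible for adjustment (non-descendants of Exercise, excluding Exercise and BMI): {AlcoholUse, Cholesterol, Diet, Smoking, Stress}.
Backdoor paths from Exercise to BMI:
  P1: Exercise <- Cholesterol -> Stress -> Diet <- AlcoholUse -> Smoking -> SleepHours -> BMI
  P2: Exercise <- Cholesterol -> Stress -> Diet -> Smoking -> SleepHours -> BMI
  P3: Exercise <- Cholesterol -> Stress -> Diet -> SleepHours -> BMI
  P4: Exercise <- Cholesterol -> Stress -> Smoking <- AlcoholUse -> Diet -> SleepHours -> BMI
  P5: Exercise <- Cholesterol -> Stress -> Smoking <- Diet -> SleepHours -> BMI
  P6: Exercise <- Cholesterol -> Stress -> Smoking -> SleepHours -> BMI
  P7: Exercise <- Cholesterol -> BMI
The empty set is not sufficient: P2 (Exercise <- Cholesterol -> Stress -> Diet -> Smoking -> SleepHours -> BMI) has no collider blocking it and no conditioned non-collider, so it is open.
Try {Cholesterol}:
  P1: blocked at fork node Cholesterol ∈ conditioning set.
  P2: blocked at fork node Cholesterol ∈ conditioning set.
  P3: blocked at fork node Cholesterol ∈ conditioning set.
  P4: blocked at fork node Cholesterol ∈ conditioning set.
  P5: blocked at fork node Cholesterol ∈ conditioning set.
  P6: blocked at fork node Cholesterol ∈ conditioning set.
  P7: blocked at fork node Cholesterol ∈ conditioning set.
{Cholesterol} contains no descendant of Exercise and blocks every backdoor path.
No other singleton works — e.g. {Stress} leaves P7 open — so {Cholesterol} is the unique smallest valid adjustment set.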